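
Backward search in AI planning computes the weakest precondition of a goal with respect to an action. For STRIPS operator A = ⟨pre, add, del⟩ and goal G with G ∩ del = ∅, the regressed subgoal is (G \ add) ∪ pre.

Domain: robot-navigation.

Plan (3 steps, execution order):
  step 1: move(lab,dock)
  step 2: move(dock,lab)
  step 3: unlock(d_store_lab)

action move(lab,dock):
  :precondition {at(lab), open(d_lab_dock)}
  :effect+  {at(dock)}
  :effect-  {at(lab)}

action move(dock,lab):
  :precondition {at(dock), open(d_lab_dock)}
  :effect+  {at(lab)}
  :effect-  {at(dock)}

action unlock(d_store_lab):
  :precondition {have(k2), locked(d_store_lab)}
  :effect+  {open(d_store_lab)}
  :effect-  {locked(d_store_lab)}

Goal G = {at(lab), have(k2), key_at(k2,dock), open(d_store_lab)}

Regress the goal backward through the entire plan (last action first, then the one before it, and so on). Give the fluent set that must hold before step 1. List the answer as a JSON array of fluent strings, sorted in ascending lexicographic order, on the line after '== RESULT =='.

Regress step by step:
  through step 3 (unlock(d_store_lab)): drop {open(d_store_lab)}, keep {at(lab), have(k2), key_at(k2,dock)}, require {have(k2), locked(d_store_lab)}
    → {at(lab), have(k2), key_at(k2,dock), locked(d_store_lab)}
  through step 2 (move(dock,lab)): drop {at(lab)}, keep {have(k2), key_at(k2,dock), locked(d_store_lab)}, require {at(dock), open(d_lab_dock)}
    → {at(dock), have(k2), key_at(k2,dock), locked(d_store_lab), open(d_lab_dock)}
  through step 1 (move(lab,dock)): drop {at(dock)}, keep {have(k2), key_at(k2,dock), locked(d_store_lab), open(d_lab_dock)}, require {at(lab), open(d_lab_dock)}
    → {at(lab), have(k2), key_at(k2,dock), locked(d_store_lab), open(d_lab_dock)}

== RESULT ==
["at(lab)", "have(k2)", "key_at(k2,dock)", "locked(d_store_lab)", "open(d_lab_dock)"]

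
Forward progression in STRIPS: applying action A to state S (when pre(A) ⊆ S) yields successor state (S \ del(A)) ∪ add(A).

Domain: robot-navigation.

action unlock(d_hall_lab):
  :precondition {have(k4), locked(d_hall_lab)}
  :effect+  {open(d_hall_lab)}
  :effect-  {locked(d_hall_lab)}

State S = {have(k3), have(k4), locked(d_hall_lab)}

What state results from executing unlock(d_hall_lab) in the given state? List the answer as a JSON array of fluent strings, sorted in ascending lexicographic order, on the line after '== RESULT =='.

Compute (S \ del) ∪ add:
  pre ⊆ S: {have(k4), locked(d_hall_lab)} ⊆ S  — applicable
  S \ del = {have(k3), have(k4)}
  ∪ add   = {have(k3), have(k4), open(d_hall_lab)}

== RESULT ==
["have(k3)", "have(k4)", "open(d_hall_lab)"]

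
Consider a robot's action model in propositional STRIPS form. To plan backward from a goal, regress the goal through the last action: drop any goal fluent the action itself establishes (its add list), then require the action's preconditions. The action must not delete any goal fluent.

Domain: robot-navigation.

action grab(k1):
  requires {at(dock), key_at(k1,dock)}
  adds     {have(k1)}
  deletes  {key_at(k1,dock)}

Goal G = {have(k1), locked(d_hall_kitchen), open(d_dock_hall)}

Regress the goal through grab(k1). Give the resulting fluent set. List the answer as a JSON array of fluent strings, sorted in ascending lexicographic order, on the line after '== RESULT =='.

Compute (G \ add) ∪ pre:
  G ∩ del = {}  (empty — regression defined)
  G \ add = {have(k1), locked(d_hall_kitchen), open(d_dock_hall)} \ {have(k1)} = {locked(d_hall_kitchen), open(d_dock_hall)}
  ∪ pre   = {locked(d_hall_kitchen), open(d_dock_hall)} ∪ {at(dock), key_at(k1,dock)}
          = {at(dock), key_at(k1,dock), locked(d_hall_kitchen), open(d_dock_hall)}

== RESULT ==
["at(dock)", "key_at(k1,dock)", "locked(d_hall_kitchen)", "open(d_dock_hall)"]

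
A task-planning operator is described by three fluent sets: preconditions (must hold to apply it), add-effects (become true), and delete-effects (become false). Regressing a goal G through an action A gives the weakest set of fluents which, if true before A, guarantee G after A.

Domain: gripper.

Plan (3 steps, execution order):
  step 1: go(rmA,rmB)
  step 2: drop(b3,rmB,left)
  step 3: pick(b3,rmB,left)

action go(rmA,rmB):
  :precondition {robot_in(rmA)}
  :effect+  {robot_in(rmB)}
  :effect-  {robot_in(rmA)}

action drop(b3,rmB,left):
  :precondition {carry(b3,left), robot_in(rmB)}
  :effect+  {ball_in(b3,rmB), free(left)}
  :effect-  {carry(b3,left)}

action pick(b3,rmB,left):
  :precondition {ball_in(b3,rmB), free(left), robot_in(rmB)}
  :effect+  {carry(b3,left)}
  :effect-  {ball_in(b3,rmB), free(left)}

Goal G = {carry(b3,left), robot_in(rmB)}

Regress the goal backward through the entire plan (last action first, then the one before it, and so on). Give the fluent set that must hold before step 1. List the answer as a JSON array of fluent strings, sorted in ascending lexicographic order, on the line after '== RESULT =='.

Work backward from the goal:
  through step 3 (pick(b3,rmB,left)): drop {carry(b3,left)}, keep {robot_in(rmB)}, require {ball_in(b3,rmB), free(left), robot_in(rmB)}
    → {ball_in(b3,rmB), free(left), robot_in(rmB)}
  through step 2 (drop(b3,rmB,left)): drop {ball_in(b3,rmB), free(left)}, keep {robot_in(rmB)}, require {carry(b3,left), robot_in(rmB)}
    → {carry(b3,left), robot_in(rmB)}
  through step 1 (go(rmA,rmB)): drop {robot_in(rmB)}, keep {carry(b3,left)}, require {robot_in(rmA)}
    → {carry(b3,left), robot_in(rmA)}

== RESULT ==
["carry(b3,left)", "robot_in(rmA)"]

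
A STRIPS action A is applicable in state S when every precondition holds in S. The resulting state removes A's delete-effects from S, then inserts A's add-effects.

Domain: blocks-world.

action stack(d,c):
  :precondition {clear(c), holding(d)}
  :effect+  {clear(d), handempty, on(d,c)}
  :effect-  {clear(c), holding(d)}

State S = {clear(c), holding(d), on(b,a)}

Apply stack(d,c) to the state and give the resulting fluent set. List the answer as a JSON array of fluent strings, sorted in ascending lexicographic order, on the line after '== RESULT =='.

Progress:
  pre ⊆ S: {clear(c), holding(d)} ⊆ S  — applicable
  S \ del = {on(b,a)}
  ∪ add   = {clear(d), handempty, on(b,a), on(d,c)}

== RESULT ==
["clear(d)", "handempty", "on(b,a)", "on(d,c)"]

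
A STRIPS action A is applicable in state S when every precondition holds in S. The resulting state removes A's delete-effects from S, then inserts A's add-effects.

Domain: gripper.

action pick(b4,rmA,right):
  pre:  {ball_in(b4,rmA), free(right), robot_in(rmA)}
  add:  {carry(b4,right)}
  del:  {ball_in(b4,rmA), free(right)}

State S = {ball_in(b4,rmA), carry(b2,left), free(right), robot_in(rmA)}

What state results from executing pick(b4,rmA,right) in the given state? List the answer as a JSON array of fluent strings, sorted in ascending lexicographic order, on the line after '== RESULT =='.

Progress:
  pre ⊆ S: {ball_in(b4,rmA), free(right), robot_in(rmA)} ⊆ S  — applicable
  S \ del = {carry(b2,left), robot_in(rmA)}
  ∪ add   = {carry(b2,left), carry(b4,right), robot_in(rmA)}

== RESULT ==
["carry(b2,left)", "carry(b4,right)", "robot_in(rmA)"]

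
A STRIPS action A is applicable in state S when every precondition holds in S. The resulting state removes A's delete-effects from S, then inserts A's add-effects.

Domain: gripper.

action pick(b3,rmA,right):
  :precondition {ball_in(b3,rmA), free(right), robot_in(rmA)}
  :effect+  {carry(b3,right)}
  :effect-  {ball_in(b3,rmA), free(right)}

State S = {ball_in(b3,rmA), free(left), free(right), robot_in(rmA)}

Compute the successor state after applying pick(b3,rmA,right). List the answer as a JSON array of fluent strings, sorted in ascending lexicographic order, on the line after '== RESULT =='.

Progress:
  pre ⊆ S: {ball_in(b3,rmA), free(right), robot_in(rmA)} ⊆ S  — applicable
  S \ del = {free(left), robot_in(rmA)}
  ∪ add   = {carry(b3,right), free(left), robot_in(rmA)}

== RESULT ==
["carry(b3,right)", "free(left)", "robot_in(rmA)"]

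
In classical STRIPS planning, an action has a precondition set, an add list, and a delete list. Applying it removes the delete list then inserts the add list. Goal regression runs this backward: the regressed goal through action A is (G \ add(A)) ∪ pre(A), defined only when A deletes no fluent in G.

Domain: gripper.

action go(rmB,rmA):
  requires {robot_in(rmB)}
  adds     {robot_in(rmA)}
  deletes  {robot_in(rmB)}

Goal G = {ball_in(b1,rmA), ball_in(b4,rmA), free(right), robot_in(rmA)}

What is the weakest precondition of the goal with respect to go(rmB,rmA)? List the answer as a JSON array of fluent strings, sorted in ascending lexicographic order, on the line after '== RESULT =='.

Compute (G \ add) ∪ pre:
  G ∩ del = {}  (empty — regression defined)
  G \ add = {ball_in(b1,rmA), ball_in(b4,rmA), free(right), robot_in(rmA)} \ {robot_in(rmA)} = {ball_in(b1,rmA), ball_in(b4,rmA), free(right)}
  ∪ pre   = {ball_in(b1,rmA), ball_in(b4,rmA), free(right)} ∪ {robot_in(rmB)}
          = {ball_in(b1,rmA), ball_in(b4,rmA), free(right), robot_in(rmB)}

== RESULT ==
["ball_in(b1,rmA)", "ball_in(b4,rmA)", "free(right)", "robot_in(rmB)"]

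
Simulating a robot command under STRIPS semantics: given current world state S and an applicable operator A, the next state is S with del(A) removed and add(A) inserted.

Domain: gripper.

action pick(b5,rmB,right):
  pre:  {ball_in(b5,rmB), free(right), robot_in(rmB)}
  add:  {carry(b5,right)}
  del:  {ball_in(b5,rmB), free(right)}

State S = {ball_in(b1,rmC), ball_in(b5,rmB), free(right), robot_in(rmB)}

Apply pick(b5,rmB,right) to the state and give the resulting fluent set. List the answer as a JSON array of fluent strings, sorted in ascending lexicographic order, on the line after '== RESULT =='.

Progress:
  pre ⊆ S: {ball_in(b5,rmB), free(right), robot_in(rmB)} ⊆ S  — applicable
  S \ del = {ball_in(b1,rmC), robot_in(rmB)}
  ∪ add   = {ball_in(b1,rmC), carry(b5,right), robot_in(rmB)}

== RESULT ==
["ball_in(b1,rmC)", "carry(b5,right)", "robot_in(rmB)"]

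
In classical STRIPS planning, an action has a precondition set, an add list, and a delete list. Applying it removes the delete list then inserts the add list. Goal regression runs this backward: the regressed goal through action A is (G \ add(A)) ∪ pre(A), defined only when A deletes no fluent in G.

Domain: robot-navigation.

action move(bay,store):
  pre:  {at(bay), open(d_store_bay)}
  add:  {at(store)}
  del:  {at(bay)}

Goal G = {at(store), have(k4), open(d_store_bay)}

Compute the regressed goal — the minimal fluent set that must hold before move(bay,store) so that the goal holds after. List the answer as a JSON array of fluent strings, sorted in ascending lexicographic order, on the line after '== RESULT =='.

Compute (G \ add) ∪ pre:
  G ∩ del = {}  (empty — regression defined)
  G \ add = {at(store), have(k4), open(d_store_bay)} \ {at(store)} = {have(k4), open(d_store_bay)}
  ∪ pre   = {have(k4), open(d_store_bay)} ∪ {at(bay), open(d_store_bay)}
          = {at(bay), have(k4), open(d_store_bay)}

== RESULT ==
["at(bay)", "have(k4)", "open(d_store_bay)"]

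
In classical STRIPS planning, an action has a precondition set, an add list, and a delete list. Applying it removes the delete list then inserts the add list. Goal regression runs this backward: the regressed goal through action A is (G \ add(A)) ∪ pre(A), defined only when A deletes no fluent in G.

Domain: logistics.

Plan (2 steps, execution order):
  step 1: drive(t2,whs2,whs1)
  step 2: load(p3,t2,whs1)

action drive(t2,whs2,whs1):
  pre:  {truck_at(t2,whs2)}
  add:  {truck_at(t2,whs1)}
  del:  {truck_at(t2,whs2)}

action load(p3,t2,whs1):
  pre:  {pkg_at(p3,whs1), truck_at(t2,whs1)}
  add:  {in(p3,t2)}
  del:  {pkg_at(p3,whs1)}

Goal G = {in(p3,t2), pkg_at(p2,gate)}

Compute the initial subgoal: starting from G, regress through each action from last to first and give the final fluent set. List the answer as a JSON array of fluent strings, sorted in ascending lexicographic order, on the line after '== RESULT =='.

Regress step by step:
  through step 2 (load(p3,t2,whs1)): drop {in(p3,t2)}, keep {pkg_at(p2,gate)}, require {pkg_at(p3,whs1), truck_at(t2,whs1)}
    → {pkg_at(p2,gate), pkg_at(p3,whs1), truck_at(t2,whs1)}
  through step 1 (drive(t2,whs2,whs1)): drop {truck_at(t2,whs1)}, keep {pkg_at(p2,gate), pkg_at(p3,whs1)}, require {truck_at(t2,whs2)}
    → {pkg_at(p2,gate), pkg_at(p3,whs1), truck_at(t2,whs2)}

== RESULT ==
["pkg_at(p2,gate)", "pkg_at(p3,whs1)", "truck_at(t2,whs2)"]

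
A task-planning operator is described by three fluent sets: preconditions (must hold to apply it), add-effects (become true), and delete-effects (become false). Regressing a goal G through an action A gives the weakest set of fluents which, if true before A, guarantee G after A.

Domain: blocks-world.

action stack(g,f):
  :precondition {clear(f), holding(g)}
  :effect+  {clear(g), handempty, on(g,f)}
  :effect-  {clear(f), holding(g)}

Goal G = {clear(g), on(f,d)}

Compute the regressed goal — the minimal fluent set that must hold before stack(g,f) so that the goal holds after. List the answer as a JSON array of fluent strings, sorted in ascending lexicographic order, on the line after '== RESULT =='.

Compute (G \ add) ∪ pre:
  G ∩ del = {}  (empty — regression defined)
  G \ add = {clear(g), on(f,d)} \ {clear(g), handempty, on(g,f)} = {on(f,d)}
  ∪ pre   = {on(f,d)} ∪ {clear(f), holding(g)}
          = {clear(f), holding(g), on(f,d)}

== RESULT ==
["clear(f)", "holding(g)", "on(f,d)"]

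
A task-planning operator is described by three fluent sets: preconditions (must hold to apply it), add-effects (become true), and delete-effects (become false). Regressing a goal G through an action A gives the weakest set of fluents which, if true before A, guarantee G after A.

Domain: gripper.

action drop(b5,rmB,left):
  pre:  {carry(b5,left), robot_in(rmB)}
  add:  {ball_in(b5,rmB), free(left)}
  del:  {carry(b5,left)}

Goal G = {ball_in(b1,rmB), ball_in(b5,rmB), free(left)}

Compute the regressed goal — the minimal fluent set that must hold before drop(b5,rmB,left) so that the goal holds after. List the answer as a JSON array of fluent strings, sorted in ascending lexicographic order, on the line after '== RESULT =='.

Regress:
  G ∩ del = {}  (empty — regression defined)
  G \ add = {ball_in(b1,rmB), ball_in(b5,rmB), free(left)} \ {ball_in(b5,rmB), free(left)} = {ball_in(b1,rmB)}
  ∪ pre   = {ball_in(b1,rmB)} ∪ {carry(b5,left), robot_in(rmB)}
          = {ball_in(b1,rmB), carry(b5,left), robot_in(rmB)}

== RESULT ==
["ball_in(b1,rmB)", "carry(b5,left)", "robot_in(rmB)"]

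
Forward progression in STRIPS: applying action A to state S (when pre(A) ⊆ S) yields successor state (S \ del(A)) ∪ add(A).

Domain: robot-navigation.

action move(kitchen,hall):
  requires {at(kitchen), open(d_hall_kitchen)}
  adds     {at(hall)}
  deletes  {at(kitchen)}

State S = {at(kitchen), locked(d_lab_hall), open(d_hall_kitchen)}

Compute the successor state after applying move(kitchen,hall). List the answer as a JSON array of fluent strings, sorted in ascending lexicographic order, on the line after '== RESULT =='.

Progress:
  pre ⊆ S: {at(kitchen), open(d_hall_kitchen)} ⊆ S  — applicable
  S \ del = {locked(d_lab_hall), open(d_hall_kitchen)}
  ∪ add   = {at(hall), locked(d_lab_hall), open(d_hall_kitchen)}

== RESULT ==
["at(hall)", "locked(d_lab_hall)", "open(d_hall_kitchen)"]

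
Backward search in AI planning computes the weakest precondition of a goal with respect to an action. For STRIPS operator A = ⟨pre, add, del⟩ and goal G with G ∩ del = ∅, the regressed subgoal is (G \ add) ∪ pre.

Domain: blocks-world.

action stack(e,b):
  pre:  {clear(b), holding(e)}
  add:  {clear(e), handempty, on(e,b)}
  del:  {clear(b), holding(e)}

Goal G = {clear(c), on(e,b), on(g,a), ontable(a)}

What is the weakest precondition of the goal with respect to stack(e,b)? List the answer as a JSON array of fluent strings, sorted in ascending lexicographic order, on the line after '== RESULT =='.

Compute (G \ add) ∪ pre:
  G ∩ del = {}  (empty — regression defined)
  G \ add = {clear(c), on(e,b), on(g,a), ontable(a)} \ {clear(e), handempty, on(e,b)} = {clear(c), on(g,a), ontable(a)}
  ∪ pre   = {clear(c), on(g,a), ontable(a)} ∪ {clear(b), holding(e)}
          = {clear(b), clear(c), holding(e), on(g,a), ontable(a)}

== RESULT ==
["clear(b)", "clear(c)", "holding(e)", "on(g,a)", "ontable(a)"]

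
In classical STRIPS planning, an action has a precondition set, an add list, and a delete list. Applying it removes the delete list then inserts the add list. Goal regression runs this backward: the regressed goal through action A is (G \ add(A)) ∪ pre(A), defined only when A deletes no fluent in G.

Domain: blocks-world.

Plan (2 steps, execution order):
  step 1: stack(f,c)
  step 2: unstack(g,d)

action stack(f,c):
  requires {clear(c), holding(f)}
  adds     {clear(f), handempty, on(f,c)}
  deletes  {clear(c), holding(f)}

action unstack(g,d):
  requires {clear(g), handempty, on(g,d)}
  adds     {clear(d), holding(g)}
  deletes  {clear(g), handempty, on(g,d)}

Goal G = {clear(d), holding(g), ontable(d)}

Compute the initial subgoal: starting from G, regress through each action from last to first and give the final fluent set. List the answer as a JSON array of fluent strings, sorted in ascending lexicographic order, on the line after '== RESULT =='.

Regress step by step:
  through step 2 (unstack(g,d)): drop {clear(d), holding(g)}, keep {ontable(d)}, require {clear(g), handempty, on(g,d)}
    → {clear(g), handempty, on(g,d), ontable(d)}
  through step 1 (stack(f,c)): drop {handempty}, keep {clear(g), on(g,d), ontable(d)}, require {clear(c), holding(f)}
    → {clear(c), clear(g), holding(f), on(g,d), ontable(d)}

== RESULT ==
["clear(c)", "clear(g)", "holding(f)", "on(g,d)", "ontable(d)"]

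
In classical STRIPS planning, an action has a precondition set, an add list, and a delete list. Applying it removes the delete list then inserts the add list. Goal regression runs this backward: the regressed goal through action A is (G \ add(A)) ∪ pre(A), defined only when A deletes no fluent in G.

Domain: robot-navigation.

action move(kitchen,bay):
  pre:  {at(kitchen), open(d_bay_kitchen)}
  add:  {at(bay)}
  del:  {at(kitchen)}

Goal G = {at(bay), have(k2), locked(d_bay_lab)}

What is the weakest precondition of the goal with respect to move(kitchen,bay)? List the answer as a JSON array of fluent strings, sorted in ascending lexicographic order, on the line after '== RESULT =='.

Compute (G \ add) ∪ pre:
  G ∩ del = {}  (empty — regression defined)
  G \ add = {at(bay), have(k2), locked(d_bay_lab)} \ {at(bay)} = {have(k2), locked(d_bay_lab)}
  ∪ pre   = {have(k2), locked(d_bay_lab)} ∪ {at(kitchen), open(d_bay_kitchen)}
          = {at(kitchen), have(k2), locked(d_bay_lab), open(d_bay_kitchen)}

== RESULT ==
["at(kitchen)", "have(k2)", "locked(d_bay_lab)", "open(d_bay_kitchen)"]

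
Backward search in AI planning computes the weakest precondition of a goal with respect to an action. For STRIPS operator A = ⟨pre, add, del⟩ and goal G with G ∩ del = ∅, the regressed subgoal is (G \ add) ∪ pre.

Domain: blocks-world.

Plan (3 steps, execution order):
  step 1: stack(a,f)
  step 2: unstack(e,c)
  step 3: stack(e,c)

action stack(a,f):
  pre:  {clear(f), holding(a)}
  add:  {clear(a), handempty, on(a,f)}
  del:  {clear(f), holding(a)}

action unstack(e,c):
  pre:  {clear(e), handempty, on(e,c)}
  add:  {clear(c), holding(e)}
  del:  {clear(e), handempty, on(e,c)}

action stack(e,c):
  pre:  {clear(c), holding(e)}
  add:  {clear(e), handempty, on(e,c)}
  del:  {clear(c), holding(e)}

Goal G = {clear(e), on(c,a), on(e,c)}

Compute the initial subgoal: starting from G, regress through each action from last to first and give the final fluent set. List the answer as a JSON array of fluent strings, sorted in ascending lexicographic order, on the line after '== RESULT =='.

Regress step by step:
  through step 3 (stack(e,c)): drop {clear(e), on(e,c)}, keep {on(c,a)}, require {clear(c), holding(e)}
    → {clear(c), holding(e), on(c,a)}
  through step 2 (unstack(e,c)): drop {clear(c), holding(e)}, keep {on(c,a)}, require {clear(e), handempty, on(e,c)}
    → {clear(e), handempty, on(c,a), on(e,c)}
  through step 1 (stack(a,f)): drop {handempty}, keep {clear(e), on(c,a), on(e,c)}, require {clear(f), holding(a)}
    → {clear(e), clear(f), holding(a), on(c,a), on(e,c)}

== RESULT ==
["clear(e)", "clear(f)", "holding(a)", "on(c,a)", "on(e,c)"]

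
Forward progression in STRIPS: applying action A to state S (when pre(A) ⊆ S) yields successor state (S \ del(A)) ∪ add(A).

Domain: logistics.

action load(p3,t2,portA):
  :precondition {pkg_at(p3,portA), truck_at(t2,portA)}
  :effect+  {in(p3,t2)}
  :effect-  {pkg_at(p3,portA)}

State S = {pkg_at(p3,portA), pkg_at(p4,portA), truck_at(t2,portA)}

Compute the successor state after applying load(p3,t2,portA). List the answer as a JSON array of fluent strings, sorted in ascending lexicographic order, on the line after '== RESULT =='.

Compute (S \ del) ∪ add:
  pre ⊆ S: {pkg_at(p3,portA), truck_at(t2,portA)} ⊆ S  — applicable
  S \ del = {pkg_at(p4,portA), truck_at(t2,portA)}
  ∪ add   = {in(p3,t2), pkg_at(p4,portA), truck_at(t2,portA)}

== RESULT ==
["in(p3,t2)", "pkg_at(p4,portA)", "truck_at(t2,portA)"]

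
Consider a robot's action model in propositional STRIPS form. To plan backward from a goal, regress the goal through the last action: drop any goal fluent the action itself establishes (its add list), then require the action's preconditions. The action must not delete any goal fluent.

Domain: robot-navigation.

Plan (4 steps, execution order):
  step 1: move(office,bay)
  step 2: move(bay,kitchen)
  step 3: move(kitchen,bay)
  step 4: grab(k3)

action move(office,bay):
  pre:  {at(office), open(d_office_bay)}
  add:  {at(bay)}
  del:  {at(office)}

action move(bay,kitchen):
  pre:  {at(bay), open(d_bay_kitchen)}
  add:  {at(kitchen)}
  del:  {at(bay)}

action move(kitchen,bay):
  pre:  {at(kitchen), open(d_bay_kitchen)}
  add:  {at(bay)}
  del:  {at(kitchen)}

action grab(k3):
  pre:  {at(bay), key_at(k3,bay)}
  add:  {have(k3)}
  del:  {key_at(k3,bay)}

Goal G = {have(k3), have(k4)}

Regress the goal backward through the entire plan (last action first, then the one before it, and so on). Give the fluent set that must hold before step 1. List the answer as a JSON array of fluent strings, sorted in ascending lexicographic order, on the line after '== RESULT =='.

Work backward from the goal:
  through step 4 (grab(k3)): drop {have(k3)}, keep {have(k4)}, require {at(bay), key_at(k3,bay)}
    → {at(bay), have(k4), key_at(k3,bay)}
  through step 3 (move(kitchen,bay)): drop {at(bay)}, keep {have(k4), key_at(k3,bay)}, require {at(kitchen), open(d_bay_kitchen)}
    → {at(kitchen), have(k4), key_at(k3,bay), open(d_bay_kitchen)}
  through step 2 (move(bay,kitchen)): drop {at(kitchen)}, keep {have(k4), key_at(k3,bay), open(d_bay_kitchen)}, require {at(bay), open(d_bay_kitchen)}
    → {at(bay), have(k4), key_at(k3,bay), open(d_bay_kitchen)}
  through step 1 (move(office,bay)): drop {at(bay)}, keep {have(k4), key_at(k3,bay), open(d_bay_kitchen)}, require {at(office), open(d_office_bay)}
    → {at(office), have(k4), key_at(k3,bay), open(d_bay_kitchen), open(d_office_bay)}

== RESULT ==
["at(office)", "have(k4)", "key_at(k3,bay)", "open(d_bay_kitchen)", "open(d_office_bay)"]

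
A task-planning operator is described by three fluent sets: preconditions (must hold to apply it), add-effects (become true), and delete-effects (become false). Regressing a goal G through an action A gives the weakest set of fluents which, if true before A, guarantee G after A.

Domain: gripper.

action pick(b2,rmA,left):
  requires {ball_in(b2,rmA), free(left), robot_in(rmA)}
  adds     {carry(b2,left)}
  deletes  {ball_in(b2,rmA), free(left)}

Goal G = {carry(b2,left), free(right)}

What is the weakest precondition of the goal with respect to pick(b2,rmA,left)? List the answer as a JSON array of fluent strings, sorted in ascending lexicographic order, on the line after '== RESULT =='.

Regress:
  G ∩ del = {}  (empty — regression defined)
  G \ add = {carry(b2,left), free(right)} \ {carry(b2,left)} = {free(right)}
  ∪ pre   = {free(right)} ∪ {ball_in(b2,rmA), free(left), robot_in(rmA)}
          = {ball_in(b2,rmA), free(left), free(right), robot_in(rmA)}

== RESULT ==
["ball_in(b2,rmA)", "free(left)", "free(right)", "robot_in(rmA)"]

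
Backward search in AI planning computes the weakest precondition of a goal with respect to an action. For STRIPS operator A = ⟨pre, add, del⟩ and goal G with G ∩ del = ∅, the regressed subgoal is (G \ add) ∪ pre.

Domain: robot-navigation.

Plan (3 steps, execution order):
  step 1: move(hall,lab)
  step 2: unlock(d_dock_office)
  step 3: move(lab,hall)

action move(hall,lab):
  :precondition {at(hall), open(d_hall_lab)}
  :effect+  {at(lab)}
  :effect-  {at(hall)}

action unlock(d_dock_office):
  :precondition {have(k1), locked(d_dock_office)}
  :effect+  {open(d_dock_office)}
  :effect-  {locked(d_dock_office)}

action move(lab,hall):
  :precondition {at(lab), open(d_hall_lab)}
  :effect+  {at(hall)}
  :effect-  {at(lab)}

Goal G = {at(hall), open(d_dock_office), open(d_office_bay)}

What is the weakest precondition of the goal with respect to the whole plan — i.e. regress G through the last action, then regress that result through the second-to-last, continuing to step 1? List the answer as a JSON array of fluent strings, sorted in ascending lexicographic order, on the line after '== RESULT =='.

Regress step by step:
  through step 3 (move(lab,hall)): drop {at(hall)}, keep {open(d_dock_office), open(d_office_bay)}, require {at(lab), open(d_hall_lab)}
    → {at(lab), open(d_dock_office), open(d_hall_lab), open(d_office_bay)}
  through step 2 (unlock(d_dock_office)): drop {open(d_dock_office)}, keep {at(lab), open(d_hall_lab), open(d_office_bay)}, require {have(k1), locked(d_dock_office)}
    → {at(lab), have(k1), locked(d_dock_office), open(d_hall_lab), open(d_office_bay)}
  through step 1 (move(hall,lab)): drop {at(lab)}, keep {have(k1), locked(d_dock_office), open(d_hall_lab), open(d_office_bay)}, require {at(hall), open(d_hall_lab)}
    → {at(hall), have(k1), locked(d_dock_office), open(d_hall_lab), open(d_office_bay)}

== RESULT ==
["at(hall)", "have(k1)", "locked(d_dock_office)", "open(d_hall_lab)", "open(d_office_bay)"]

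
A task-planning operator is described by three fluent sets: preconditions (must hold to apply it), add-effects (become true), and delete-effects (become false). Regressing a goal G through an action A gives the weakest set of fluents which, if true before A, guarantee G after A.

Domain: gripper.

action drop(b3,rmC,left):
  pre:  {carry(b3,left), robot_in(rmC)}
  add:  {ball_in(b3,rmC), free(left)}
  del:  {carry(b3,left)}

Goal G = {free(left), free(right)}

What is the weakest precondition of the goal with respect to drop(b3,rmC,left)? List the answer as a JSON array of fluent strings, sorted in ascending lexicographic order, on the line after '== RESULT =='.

Compute (G \ add) ∪ pre:
  G ∩ del = {}  (empty — regression defined)
  G \ add = {free(left), free(right)} \ {ball_in(b3,rmC), free(left)} = {free(right)}
  ∪ pre   = {free(right)} ∪ {carry(b3,left), robot_in(rmC)}
          = {carry(b3,left), free(right), robot_in(rmC)}

== RESULT ==
["carry(b3,left)", "free(right)", "robot_in(rmC)"]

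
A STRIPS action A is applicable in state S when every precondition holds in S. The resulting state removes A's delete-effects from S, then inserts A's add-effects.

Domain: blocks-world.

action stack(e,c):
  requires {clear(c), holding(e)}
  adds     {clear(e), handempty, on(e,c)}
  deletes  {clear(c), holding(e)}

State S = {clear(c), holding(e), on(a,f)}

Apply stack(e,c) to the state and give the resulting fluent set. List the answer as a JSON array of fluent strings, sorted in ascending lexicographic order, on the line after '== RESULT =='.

Compute (S \ del) ∪ add:
  pre ⊆ S: {clear(c), holding(e)} ⊆ S  — applicable
  S \ del = {on(a,f)}
  ∪ add   = {clear(e), handempty, on(a,f), on(e,c)}

== RESULT ==
["clear(e)", "handempty", "on(a,f)", "on(e,c)"]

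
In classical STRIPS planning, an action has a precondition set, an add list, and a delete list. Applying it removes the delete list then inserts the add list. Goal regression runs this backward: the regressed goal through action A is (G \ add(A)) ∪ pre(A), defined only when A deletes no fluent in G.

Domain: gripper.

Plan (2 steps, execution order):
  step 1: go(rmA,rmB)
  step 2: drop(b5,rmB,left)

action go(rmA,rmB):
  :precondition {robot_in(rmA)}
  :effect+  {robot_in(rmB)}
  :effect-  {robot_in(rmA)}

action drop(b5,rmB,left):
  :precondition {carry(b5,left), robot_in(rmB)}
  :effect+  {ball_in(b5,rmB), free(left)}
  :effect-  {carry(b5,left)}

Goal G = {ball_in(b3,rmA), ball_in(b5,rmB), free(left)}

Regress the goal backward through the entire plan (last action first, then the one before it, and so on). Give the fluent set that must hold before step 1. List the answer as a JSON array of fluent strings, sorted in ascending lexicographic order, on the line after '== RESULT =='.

Work backward from the goal:
  through step 2 (drop(b5,rmB,left)): drop {ball_in(b5,rmB), free(left)}, keep {ball_in(b3,rmA)}, require {carry(b5,left), robot_in(rmB)}
    → {ball_in(b3,rmA), carry(b5,left), robot_in(rmB)}
  through step 1 (go(rmA,rmB)): drop {robot_in(rmB)}, keep {ball_in(b3,rmA), carry(b5,left)}, require {robot_in(rmA)}
    → {ball_in(b3,rmA), carry(b5,left), robot_in(rmA)}

== RESULT ==
["ball_in(b3,rmA)", "carry(b5,left)", "robot_in(rmA)"]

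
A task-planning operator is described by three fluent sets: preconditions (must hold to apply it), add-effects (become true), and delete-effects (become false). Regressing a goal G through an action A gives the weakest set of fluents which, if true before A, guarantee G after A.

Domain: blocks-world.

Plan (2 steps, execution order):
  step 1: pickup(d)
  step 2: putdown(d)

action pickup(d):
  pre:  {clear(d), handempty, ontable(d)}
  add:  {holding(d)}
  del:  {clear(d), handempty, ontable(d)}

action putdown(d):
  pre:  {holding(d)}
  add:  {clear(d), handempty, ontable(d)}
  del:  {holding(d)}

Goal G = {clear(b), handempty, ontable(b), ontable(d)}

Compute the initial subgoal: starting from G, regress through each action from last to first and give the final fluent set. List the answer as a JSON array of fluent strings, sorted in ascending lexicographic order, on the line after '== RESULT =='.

Regress step by step:
  through step 2 (putdown(d)): drop {handempty, ontable(d)}, keep {clear(b), ontable(b)}, require {holding(d)}
    → {clear(b), holding(d), ontable(b)}
  through step 1 (pickup(d)): drop {holding(d)}, keep {clear(b), ontable(b)}, require {clear(d), handempty, ontable(d)}
    → {clear(b), clear(d), handempty, ontable(b), ontable(d)}

== RESULT ==
["clear(b)", "clear(d)", "handempty", "ontable(b)", "ontable(d)"]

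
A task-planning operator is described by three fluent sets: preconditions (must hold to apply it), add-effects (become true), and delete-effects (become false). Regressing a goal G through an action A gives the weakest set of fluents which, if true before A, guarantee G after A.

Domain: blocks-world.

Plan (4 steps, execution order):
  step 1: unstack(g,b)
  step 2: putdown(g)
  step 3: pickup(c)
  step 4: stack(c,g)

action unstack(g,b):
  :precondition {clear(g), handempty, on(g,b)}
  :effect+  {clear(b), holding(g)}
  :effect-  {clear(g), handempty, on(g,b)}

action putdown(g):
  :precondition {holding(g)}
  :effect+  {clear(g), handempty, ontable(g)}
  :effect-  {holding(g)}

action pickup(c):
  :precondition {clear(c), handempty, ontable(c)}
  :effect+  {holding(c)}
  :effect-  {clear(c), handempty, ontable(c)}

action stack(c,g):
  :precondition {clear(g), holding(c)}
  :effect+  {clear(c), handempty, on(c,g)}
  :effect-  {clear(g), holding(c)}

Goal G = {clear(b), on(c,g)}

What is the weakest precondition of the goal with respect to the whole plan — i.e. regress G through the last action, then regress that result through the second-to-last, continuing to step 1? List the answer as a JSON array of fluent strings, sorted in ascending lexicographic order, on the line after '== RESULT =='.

Work backward from the goal:
  through step 4 (stack(c,g)): drop {on(c,g)}, keep {clear(b)}, require {clear(g), holding(c)}
    → {clear(b), clear(g), holding(c)}
  through step 3 (pickup(c)): drop {holding(c)}, keep {clear(b), clear(g)}, require {clear(c), handempty, ontable(c)}
    → {clear(b), clear(c), clear(g), handempty, ontable(c)}
  through step 2 (putdown(g)): drop {clear(g), handempty}, keep {clear(b), clear(c), ontable(c)}, require {holding(g)}
    → {clear(b), clear(c), holding(g), ontable(c)}
  through step 1 (unstack(g,b)): drop {clear(b), holding(g)}, keep {clear(c), ontable(c)}, require {clear(g), handempty, on(g,b)}
    → {clear(c), clear(g), handempty, on(g,b), ontable(c)}

== RESULT ==
["clear(c)", "clear(g)", "handempty", "on(g,b)", "ontable(c)"]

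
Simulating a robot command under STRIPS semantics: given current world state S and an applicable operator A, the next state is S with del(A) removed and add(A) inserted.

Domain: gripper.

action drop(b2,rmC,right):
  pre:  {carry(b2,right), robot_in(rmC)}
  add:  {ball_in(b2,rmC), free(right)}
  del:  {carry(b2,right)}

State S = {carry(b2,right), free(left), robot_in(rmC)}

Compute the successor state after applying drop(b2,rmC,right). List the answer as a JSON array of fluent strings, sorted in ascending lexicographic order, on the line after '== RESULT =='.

Compute (S \ del) ∪ add:
  pre ⊆ S: {carry(b2,right), robot_in(rmC)} ⊆ S  — applicable
  S \ del = {free(left), robot_in(rmC)}
  ∪ add   = {ball_in(b2,rmC), free(left), free(right), robot_in(rmC)}

== RESULT ==
["ball_in(b2,rmC)", "free(left)", "free(right)", "robot_in(rmC)"]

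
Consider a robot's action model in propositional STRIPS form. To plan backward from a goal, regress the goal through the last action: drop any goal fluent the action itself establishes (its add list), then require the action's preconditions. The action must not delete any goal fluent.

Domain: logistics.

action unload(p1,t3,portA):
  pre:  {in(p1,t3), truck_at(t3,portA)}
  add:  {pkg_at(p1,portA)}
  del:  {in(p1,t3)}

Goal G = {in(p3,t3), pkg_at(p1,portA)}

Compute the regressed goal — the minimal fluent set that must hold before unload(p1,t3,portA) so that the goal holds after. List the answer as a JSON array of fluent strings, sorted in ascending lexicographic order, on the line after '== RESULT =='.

Compute (G \ add) ∪ pre:
  G ∩ del = {}  (empty — regression defined)
  G \ add = {in(p3,t3), pkg_at(p1,portA)} \ {pkg_at(p1,portA)} = {in(p3,t3)}
  ∪ pre   = {in(p3,t3)} ∪ {in(p1,t3), truck_at(t3,portA)}
          = {in(p1,t3), in(p3,t3), truck_at(t3,portA)}

== RESULT ==
["in(p1,t3)", "in(p3,t3)", "truck_at(t3,portA)"]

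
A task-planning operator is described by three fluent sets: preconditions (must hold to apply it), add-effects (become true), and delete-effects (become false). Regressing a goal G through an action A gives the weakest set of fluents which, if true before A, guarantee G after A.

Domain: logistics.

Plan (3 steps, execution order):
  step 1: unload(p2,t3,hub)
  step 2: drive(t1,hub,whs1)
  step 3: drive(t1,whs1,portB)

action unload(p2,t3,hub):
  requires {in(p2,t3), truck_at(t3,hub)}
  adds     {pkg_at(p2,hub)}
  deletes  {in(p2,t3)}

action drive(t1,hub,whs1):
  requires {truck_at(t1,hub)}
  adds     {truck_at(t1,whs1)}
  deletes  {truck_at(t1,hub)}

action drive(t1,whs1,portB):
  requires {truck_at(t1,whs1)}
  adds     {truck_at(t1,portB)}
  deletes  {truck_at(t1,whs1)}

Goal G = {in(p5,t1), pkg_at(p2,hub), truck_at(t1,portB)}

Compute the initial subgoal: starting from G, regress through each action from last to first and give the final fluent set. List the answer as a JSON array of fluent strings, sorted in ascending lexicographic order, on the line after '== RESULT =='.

Work backward from the goal:
  through step 3 (drive(t1,whs1,portB)): drop {truck_at(t1,portB)}, keep {in(p5,t1), pkg_at(p2,hub)}, require {truck_at(t1,whs1)}
    → {in(p5,t1), pkg_at(p2,hub), truck_at(t1,whs1)}
  through step 2 (drive(t1,hub,whs1)): drop {truck_at(t1,whs1)}, keep {in(p5,t1), pkg_at(p2,hub)}, require {truck_at(t1,hub)}
    → {in(p5,t1), pkg_at(p2,hub), truck_at(t1,hub)}
  through step 1 (unload(p2,t3,hub)): drop {pkg_at(p2,hub)}, keep {in(p5,t1), truck_at(t1,hub)}, require {in(p2,t3), truck_at(t3,hub)}
    → {in(p2,t3), in(p5,t1), truck_at(t1,hub), truck_at(t3,hub)}

== RESULT ==
["in(p2,t3)", "in(p5,t1)", "truck_at(t1,hub)", "truck_at(t3,hub)"]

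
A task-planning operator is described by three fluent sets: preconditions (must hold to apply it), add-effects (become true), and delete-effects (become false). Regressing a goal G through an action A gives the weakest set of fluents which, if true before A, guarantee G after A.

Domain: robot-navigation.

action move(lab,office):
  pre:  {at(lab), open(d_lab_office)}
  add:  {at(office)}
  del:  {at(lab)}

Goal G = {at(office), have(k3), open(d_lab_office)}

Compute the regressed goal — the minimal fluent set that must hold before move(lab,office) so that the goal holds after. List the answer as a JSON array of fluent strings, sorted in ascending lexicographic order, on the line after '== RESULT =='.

Compute (G \ add) ∪ pre:
  G ∩ del = {}  (empty — regression defined)
  G \ add = {at(office), have(k3), open(d_lab_office)} \ {at(office)} = {have(k3), open(d_lab_office)}
  ∪ pre   = {have(k3), open(d_lab_office)} ∪ {at(lab), open(d_lab_office)}
          = {at(lab), have(k3), open(d_lab_office)}

== RESULT ==
["at(lab)", "have(k3)", "open(d_lab_office)"]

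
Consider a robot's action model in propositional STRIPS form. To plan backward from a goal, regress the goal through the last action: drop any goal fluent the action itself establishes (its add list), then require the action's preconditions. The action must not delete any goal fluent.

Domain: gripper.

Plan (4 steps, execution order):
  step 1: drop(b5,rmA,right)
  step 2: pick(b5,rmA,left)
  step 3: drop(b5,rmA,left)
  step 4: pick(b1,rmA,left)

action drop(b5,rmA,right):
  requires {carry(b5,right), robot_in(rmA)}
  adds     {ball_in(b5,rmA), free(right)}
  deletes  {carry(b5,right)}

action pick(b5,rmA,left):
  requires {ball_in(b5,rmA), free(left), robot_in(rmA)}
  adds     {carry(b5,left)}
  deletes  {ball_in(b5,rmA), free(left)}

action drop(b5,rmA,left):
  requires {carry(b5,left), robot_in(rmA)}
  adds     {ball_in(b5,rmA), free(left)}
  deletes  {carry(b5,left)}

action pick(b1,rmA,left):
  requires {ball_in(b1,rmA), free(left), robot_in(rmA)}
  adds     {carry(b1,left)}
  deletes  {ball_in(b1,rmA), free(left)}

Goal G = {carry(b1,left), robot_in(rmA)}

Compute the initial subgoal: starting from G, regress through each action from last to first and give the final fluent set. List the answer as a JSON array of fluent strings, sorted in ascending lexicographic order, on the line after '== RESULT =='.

Work backward from the goal:
  through step 4 (pick(b1,rmA,left)): drop {carry(b1,left)}, keep {robot_in(rmA)}, require {ball_in(b1,rmA), free(left), robot_in(rmA)}
    → {ball_in(b1,rmA), free(left), robot_in(rmA)}
  through step 3 (drop(b5,rmA,left)): drop {free(left)}, keep {ball_in(b1,rmA), robot_in(rmA)}, require {carry(b5,left), robot_in(rmA)}
    → {ball_in(b1,rmA), carry(b5,left), robot_in(rmA)}
  through step 2 (pick(b5,rmA,left)): drop {carry(b5,left)}, keep {ball_in(b1,rmA), robot_in(rmA)}, require {ball_in(b5,rmA), free(left), robot_in(rmA)}
    → {ball_in(b1,rmA), ball_in(b5,rmA), free(left), robot_in(rmA)}
  through step 1 (drop(b5,rmA,right)): drop {ball_in(b5,rmA)}, keep {ball_in(b1,rmA), free(left), robot_in(rmA)}, require {carry(b5,right), robot_in(rmA)}
    → {ball_in(b1,rmA), carry(b5,right), free(left), robot_in(rmA)}

== RESULT ==
["ball_in(b1,rmA)", "carry(b5,right)", "free(left)", "robot_in(rmA)"]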